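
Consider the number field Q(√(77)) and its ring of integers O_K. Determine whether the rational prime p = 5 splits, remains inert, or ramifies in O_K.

inert — (5) stays prime in O_K

77 mod 4 = 1, hence disc K = 77 and O_K = ℤ[(1+√77)/2].
disc(K) = 77 is not divisible by 5; 5 is unramified.
Compute (77/5) via Euler: 2^((5-1)/2) mod 5 = 4, so (77/5) = -1.
Legendre symbol -1 ⇒ 5 is inert.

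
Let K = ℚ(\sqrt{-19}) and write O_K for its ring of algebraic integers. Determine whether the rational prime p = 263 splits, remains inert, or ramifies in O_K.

d = -19 ≡ 1 (mod 4), so O_K = ℤ[(1+√-19)/2] and disc(K) = d = -19.
Since gcd(263, -19) = 1 the prime 263 does not ramify.
Legendre symbol by Euler's criterion: (-19/263) ≡ (-19)^131 ≡ 1 (mod 263), i.e. (-19/263) = 1.
(-19/263) = 1, so 263 splits.

p splits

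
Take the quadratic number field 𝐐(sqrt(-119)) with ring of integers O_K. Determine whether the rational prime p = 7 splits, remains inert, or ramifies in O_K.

-119 mod 4 = 1, hence disc K = -119 and O_K = ℤ[(1+√-119)/2].
disc(K) = -119 = 7·(-17), so p = 7 is ramified.

p ramifies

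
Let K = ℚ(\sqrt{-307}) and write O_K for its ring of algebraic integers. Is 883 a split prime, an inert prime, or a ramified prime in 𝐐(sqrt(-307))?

split — (883) = 𝔭₁𝔭₂ with 𝔭₁ ≠ 𝔭₂

Since -307 ≡ 1 mod 4, the ring of integers is ℤ[(1+√-307)/2] with discriminant -307.
Since gcd(883, -307) = 1 the prime 883 does not ramify.
Euler's criterion: (-307)^441 mod 883 = 1. Thus (-307|883) = 1.
(-307/883) = 1, so 883 splits.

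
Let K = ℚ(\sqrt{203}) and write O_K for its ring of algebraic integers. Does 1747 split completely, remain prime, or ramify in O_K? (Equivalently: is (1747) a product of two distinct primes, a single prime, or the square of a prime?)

Since 203 ≢ 1 mod 4, the ring of integers is ℤ[√203] with discriminant 4·203 = 812.
Since gcd(1747, 812) = 1 the prime 1747 does not ramify.
Legendre symbol by Euler's criterion: (203/1747) ≡ 203^873 ≡ 1746 (mod 1747), i.e. (203/1747) = -1.
Legendre symbol -1 ⇒ 1747 is inert.

p is inert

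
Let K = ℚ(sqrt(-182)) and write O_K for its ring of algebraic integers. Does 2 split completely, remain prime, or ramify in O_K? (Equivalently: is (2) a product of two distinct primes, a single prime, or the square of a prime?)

Since -182 ≢ 1 mod 4, the ring of integers is ℤ[√-182] with discriminant 4·(-182) = -728.
Ramification test: 2 | -728. The prime 2 ramifies in K.

ramified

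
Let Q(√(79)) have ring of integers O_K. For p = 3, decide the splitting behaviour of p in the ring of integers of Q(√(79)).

splits completely

79 mod 4 = 3, hence disc K = 4·79 = 316 and O_K = ℤ[√79].
Since gcd(3, 316) = 1 the prime 3 does not ramify.
(79/3) = 1^1 mod 3 = 1, giving Legendre symbol 1.
(79/3) = 1, so 3 splits.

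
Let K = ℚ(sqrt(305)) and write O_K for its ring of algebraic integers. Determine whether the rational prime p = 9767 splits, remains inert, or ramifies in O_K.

9767 splits in O_K

305 mod 4 = 1, hence disc K = 305 and O_K = ℤ[(1+√305)/2].
Since gcd(9767, 305) = 1 the prime 9767 does not ramify.
Legendre symbol by Euler's criterion: (305/9767) ≡ 305^4883 ≡ 1 (mod 9767), i.e. (305/9767) = 1.
Legendre symbol 1 ⇒ 9767 is split.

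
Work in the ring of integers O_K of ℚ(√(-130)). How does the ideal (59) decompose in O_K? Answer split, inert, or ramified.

inert — (59) stays prime in O_K

-130 mod 4 = 2, hence disc K = 4·(-130) = -520 and O_K = ℤ[√-130].
disc(K) = -520 is not divisible by 59; 59 is unramified.
Compute (-130/59) via Euler: 47^((59-1)/2) mod 59 = 58, so (-130/59) = -1.
d is a non-residue mod p, hence 59 remains inert in O_K.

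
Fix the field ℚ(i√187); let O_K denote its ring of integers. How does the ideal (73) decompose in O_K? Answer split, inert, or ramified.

Since -187 ≡ 1 mod 4, the ring of integers is ℤ[(1+√-187)/2] with discriminant -187.
disc(K) = -187 is not divisible by 73; 73 is unramified.
Legendre symbol by Euler's criterion: (-187/73) ≡ (-187)^36 ≡ 1 (mod 73), i.e. (-187/73) = 1.
d is a quadratic residue mod p, hence 73 splits in O_K.

split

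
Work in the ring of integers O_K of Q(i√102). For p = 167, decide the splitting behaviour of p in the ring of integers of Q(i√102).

d = -102 ≡ 2 (mod 4), so O_K = ℤ[√-102] and disc(K) = 4d = -408.
167 ∤ -408, so 167 is unramified.
Euler's criterion: (-102)^83 mod 167 = 1. Thus (-102|167) = 1.
d is a quadratic residue mod p, hence 167 splits in O_K.

p splits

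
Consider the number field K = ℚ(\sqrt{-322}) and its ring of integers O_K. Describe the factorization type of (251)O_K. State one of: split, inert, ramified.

split

Since -322 ≢ 1 mod 4, the ring of integers is ℤ[√-322] with discriminant 4·(-322) = -1288.
Since gcd(251, -1288) = 1 the prime 251 does not ramify.
Legendre symbol by Euler's criterion: (-322/251) ≡ (-322)^125 ≡ 1 (mod 251), i.e. (-322/251) = 1.
Legendre symbol 1 ⇒ 251 is split.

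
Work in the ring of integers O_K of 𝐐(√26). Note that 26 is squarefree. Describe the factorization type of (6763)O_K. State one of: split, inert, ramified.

26 mod 4 = 2, hence disc K = 4·26 = 104 and O_K = ℤ[√26].
6763 ∤ 104, so 6763 is unramified.
Compute (26/6763) via Euler: 26^((6763-1)/2) mod 6763 = 6762, so (26/6763) = -1.
(26/6763) = -1, so 6763 is inert.

6763 remains inert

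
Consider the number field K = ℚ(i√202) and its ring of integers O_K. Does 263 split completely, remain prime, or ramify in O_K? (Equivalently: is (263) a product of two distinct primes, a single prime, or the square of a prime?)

splits completely

d = -202 ≡ 2 (mod 4), so O_K = ℤ[√-202] and disc(K) = 4d = -808.
Since gcd(263, -808) = 1 the prime 263 does not ramify.
Compute (-202/263) via Euler: 61^((263-1)/2) mod 263 = 1, so (-202/263) = 1.
Legendre symbol 1 ⇒ 263 is split.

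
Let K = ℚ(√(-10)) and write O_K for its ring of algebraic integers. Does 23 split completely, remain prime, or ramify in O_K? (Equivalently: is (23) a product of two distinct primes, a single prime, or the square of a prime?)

Since -10 ≢ 1 mod 4, the ring of integers is ℤ[√-10] with discriminant 4·(-10) = -40.
disc(K) = -40 is not divisible by 23; 23 is unramified.
Euler's criterion: (-10)^11 mod 23 = 1. Thus (-10|23) = 1.
d is a quadratic residue mod p, hence 23 splits in O_K.

split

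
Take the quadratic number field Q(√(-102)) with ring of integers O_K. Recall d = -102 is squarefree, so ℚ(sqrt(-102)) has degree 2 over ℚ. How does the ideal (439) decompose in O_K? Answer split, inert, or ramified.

d = -102 ≡ 2 (mod 4), so O_K = ℤ[√-102] and disc(K) = 4d = -408.
439 ∤ -408, so 439 is unramified.
Compute (-102/439) via Euler: 337^((439-1)/2) mod 439 = 438, so (-102/439) = -1.
Legendre symbol -1 ⇒ 439 is inert.

439 remains inert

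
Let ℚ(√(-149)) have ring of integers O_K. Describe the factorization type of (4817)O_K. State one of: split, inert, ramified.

d = -149 ≡ 3 (mod 4), so O_K = ℤ[√-149] and disc(K) = 4d = -596.
4817 ∤ -596, so 4817 is unramified.
Compute (-149/4817) via Euler: 4668^((4817-1)/2) mod 4817 = 1, so (-149/4817) = 1.
Legendre symbol 1 ⇒ 4817 is split.

4817 splits in O_K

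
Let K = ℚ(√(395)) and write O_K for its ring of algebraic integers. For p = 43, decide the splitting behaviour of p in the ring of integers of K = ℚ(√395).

remains prime (inert)

d = 395 ≡ 3 (mod 4), so O_K = ℤ[√395] and disc(K) = 4d = 1580.
Since gcd(43, 1580) = 1 the prime 43 does not ramify.
Euler's criterion: 395^21 mod 43 = 42. Thus (395|43) = -1.
d is a non-residue mod p, hence 43 remains inert in O_K.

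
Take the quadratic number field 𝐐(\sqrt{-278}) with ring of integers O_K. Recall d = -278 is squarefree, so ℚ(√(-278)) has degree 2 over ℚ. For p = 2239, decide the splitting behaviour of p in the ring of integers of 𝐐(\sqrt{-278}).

inert

Since -278 ≢ 1 mod 4, the ring of integers is ℤ[√-278] with discriminant 4·(-278) = -1112.
Since gcd(2239, -1112) = 1 the prime 2239 does not ramify.
Compute (-278/2239) via Euler: 1961^((2239-1)/2) mod 2239 = 2238, so (-278/2239) = -1.
Legendre symbol -1 ⇒ 2239 is inert.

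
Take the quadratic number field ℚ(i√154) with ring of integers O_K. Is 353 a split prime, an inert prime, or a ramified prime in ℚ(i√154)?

d = -154 ≡ 2 (mod 4), so O_K = ℤ[√-154] and disc(K) = 4d = -616.
Since gcd(353, -616) = 1 the prime 353 does not ramify.
Euler's criterion: (-154)^176 mod 353 = 352. Thus (-154|353) = -1.
Legendre symbol -1 ⇒ 353 is inert.

353 remains inert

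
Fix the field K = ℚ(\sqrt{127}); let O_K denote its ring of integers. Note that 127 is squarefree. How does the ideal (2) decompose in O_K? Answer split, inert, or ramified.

127 mod 4 = 3, hence disc K = 4·127 = 508 and O_K = ℤ[√127].
Ramification test: 2 | 508. The prime 2 ramifies in K.

ramifies in O_K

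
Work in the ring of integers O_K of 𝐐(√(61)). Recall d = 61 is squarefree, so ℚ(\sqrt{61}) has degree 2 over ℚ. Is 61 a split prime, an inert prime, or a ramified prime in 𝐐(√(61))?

61 mod 4 = 1, hence disc K = 61 and O_K = ℤ[(1+√61)/2].
disc(K) = 61 = 61·1, so p = 61 is ramified.

ramifies in O_K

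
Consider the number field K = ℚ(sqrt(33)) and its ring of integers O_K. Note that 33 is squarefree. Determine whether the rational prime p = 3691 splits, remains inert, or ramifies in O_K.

inert — (3691) stays prime in O_K

d = 33 ≡ 1 (mod 4), so O_K = ℤ[(1+√33)/2] and disc(K) = d = 33.
Since gcd(3691, 33) = 1 the prime 3691 does not ramify.
Legendre symbol by Euler's criterion: (33/3691) ≡ 33^1845 ≡ 3690 (mod 3691), i.e. (33/3691) = -1.
(33/3691) = -1, so 3691 is inert.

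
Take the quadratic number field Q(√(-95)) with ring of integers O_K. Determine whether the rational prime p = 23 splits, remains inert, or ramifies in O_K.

inert — (23) stays prime in O_K

-95 mod 4 = 1, hence disc K = -95 and O_K = ℤ[(1+√-95)/2].
disc(K) = -95 is not divisible by 23; 23 is unramified.
Euler's criterion: (-95)^11 mod 23 = 22. Thus (-95|23) = -1.
d is a non-residue mod p, hence 23 remains inert in O_K.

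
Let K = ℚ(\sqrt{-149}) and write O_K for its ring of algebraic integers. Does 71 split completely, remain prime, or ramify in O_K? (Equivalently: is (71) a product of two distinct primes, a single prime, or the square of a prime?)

Since -149 ≢ 1 mod 4, the ring of integers is ℤ[√-149] with discriminant 4·(-149) = -596.
71 ∤ -596, so 71 is unramified.
Compute (-149/71) via Euler: 64^((71-1)/2) mod 71 = 1, so (-149/71) = 1.
Legendre symbol 1 ⇒ 71 is split.

split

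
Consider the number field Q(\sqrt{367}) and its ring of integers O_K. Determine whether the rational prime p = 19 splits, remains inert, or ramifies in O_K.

split

367 mod 4 = 3, hence disc K = 4·367 = 1468 and O_K = ℤ[√367].
disc(K) = 1468 is not divisible by 19; 19 is unramified.
Legendre symbol by Euler's criterion: (367/19) ≡ 367^9 ≡ 1 (mod 19), i.e. (367/19) = 1.
d is a quadratic residue mod p, hence 19 splits in O_K.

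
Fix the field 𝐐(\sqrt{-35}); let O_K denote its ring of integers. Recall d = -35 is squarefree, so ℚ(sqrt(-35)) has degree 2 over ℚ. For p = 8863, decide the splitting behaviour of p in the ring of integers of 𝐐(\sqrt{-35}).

inert — (8863) stays prime in O_K

-35 mod 4 = 1, hence disc K = -35 and O_K = ℤ[(1+√-35)/2].
8863 ∤ -35, so 8863 is unramified.
Euler's criterion: (-35)^4431 mod 8863 = 8862. Thus (-35|8863) = -1.
(-35/8863) = -1, so 8863 is inert.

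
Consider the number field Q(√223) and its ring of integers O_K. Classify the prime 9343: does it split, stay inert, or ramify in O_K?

remains prime (inert)

Since 223 ≢ 1 mod 4, the ring of integers is ℤ[√223] with discriminant 4·223 = 892.
disc(K) = 892 is not divisible by 9343; 9343 is unramified.
(223/9343) = 223^4671 mod 9343 = 9342, giving Legendre symbol -1.
Legendre symbol -1 ⇒ 9343 is inert.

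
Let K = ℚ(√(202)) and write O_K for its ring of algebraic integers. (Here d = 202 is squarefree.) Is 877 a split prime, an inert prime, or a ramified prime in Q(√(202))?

877 splits in O_K

202 mod 4 = 2, hence disc K = 4·202 = 808 and O_K = ℤ[√202].
disc(K) = 808 is not divisible by 877; 877 is unramified.
Compute (202/877) via Euler: 202^((877-1)/2) mod 877 = 1, so (202/877) = 1.
(202/877) = 1, so 877 splits.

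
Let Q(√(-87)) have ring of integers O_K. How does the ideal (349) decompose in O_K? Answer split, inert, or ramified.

-87 mod 4 = 1, hence disc K = -87 and O_K = ℤ[(1+√-87)/2].
Since gcd(349, -87) = 1 the prime 349 does not ramify.
Legendre symbol by Euler's criterion: (-87/349) ≡ (-87)^174 ≡ 1 (mod 349), i.e. (-87/349) = 1.
Legendre symbol 1 ⇒ 349 is split.

split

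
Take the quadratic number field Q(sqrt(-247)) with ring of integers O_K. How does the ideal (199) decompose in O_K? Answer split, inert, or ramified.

split

-247 mod 4 = 1, hence disc K = -247 and O_K = ℤ[(1+√-247)/2].
Since gcd(199, -247) = 1 the prime 199 does not ramify.
(-247/199) = 151^99 mod 199 = 1, giving Legendre symbol 1.
d is a quadratic residue mod p, hence 199 splits in O_K.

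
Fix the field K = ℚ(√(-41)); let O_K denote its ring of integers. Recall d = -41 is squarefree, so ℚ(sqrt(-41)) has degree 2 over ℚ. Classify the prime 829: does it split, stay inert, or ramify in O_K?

-41 mod 4 = 3, hence disc K = 4·(-41) = -164 and O_K = ℤ[√-41].
Since gcd(829, -164) = 1 the prime 829 does not ramify.
Euler's criterion: (-41)^414 mod 829 = 1. Thus (-41|829) = 1.
(-41/829) = 1, so 829 splits.

split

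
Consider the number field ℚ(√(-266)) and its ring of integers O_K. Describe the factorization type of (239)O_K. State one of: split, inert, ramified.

Since -266 ≢ 1 mod 4, the ring of integers is ℤ[√-266] with discriminant 4·(-266) = -1064.
239 ∤ -1064, so 239 is unramified.
Compute (-266/239) via Euler: 212^((239-1)/2) mod 239 = 238, so (-266/239) = -1.
Legendre symbol -1 ⇒ 239 is inert.

inert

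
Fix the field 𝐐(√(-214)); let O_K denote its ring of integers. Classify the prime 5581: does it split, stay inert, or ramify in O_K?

5581 splits in O_K

d = -214 ≡ 2 (mod 4), so O_K = ℤ[√-214] and disc(K) = 4d = -856.
Since gcd(5581, -856) = 1 the prime 5581 does not ramify.
Legendre symbol by Euler's criterion: (-214/5581) ≡ (-214)^2790 ≡ 1 (mod 5581), i.e. (-214/5581) = 1.
(-214/5581) = 1, so 5581 splits.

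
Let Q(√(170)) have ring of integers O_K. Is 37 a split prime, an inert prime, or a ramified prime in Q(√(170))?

170 mod 4 = 2, hence disc K = 4·170 = 680 and O_K = ℤ[√170].
37 ∤ 680, so 37 is unramified.
(170/37) = 22^18 mod 37 = 36, giving Legendre symbol -1.
(170/37) = -1, so 37 is inert.

remains prime (inert)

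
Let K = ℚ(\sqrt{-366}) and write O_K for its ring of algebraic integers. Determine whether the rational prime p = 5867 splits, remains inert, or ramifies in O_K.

Since -366 ≢ 1 mod 4, the ring of integers is ℤ[√-366] with discriminant 4·(-366) = -1464.
disc(K) = -1464 is not divisible by 5867; 5867 is unramified.
Compute (-366/5867) via Euler: 5501^((5867-1)/2) mod 5867 = 5866, so (-366/5867) = -1.
d is a non-residue mod p, hence 5867 remains inert in O_K.

5867 remains inert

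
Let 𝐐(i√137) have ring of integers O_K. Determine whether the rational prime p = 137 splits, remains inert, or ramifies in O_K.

-137 mod 4 = 3, hence disc K = 4·(-137) = -548 and O_K = ℤ[√-137].
Ramification test: 137 | -548. The prime 137 ramifies in K.

137 is ramified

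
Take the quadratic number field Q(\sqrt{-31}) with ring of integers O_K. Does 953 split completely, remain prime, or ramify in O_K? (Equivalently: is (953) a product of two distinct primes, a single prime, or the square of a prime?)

inert — (953) stays prime in O_K

Since -31 ≡ 1 mod 4, the ring of integers is ℤ[(1+√-31)/2] with discriminant -31.
953 ∤ -31, so 953 is unramified.
Compute (-31/953) via Euler: 922^((953-1)/2) mod 953 = 952, so (-31/953) = -1.
d is a non-residue mod p, hence 953 remains inert in O_K.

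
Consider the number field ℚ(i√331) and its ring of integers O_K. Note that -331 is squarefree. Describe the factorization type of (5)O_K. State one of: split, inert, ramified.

Since -331 ≡ 1 mod 4, the ring of integers is ℤ[(1+√-331)/2] with discriminant -331.
5 ∤ -331, so 5 is unramified.
(-331/5) = 4^2 mod 5 = 1, giving Legendre symbol 1.
Legendre symbol 1 ⇒ 5 is split.

split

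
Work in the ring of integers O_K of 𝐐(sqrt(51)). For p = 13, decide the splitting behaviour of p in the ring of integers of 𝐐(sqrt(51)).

split

d = 51 ≡ 3 (mod 4), so O_K = ℤ[√51] and disc(K) = 4d = 204.
disc(K) = 204 is not divisible by 13; 13 is unramified.
Legendre symbol by Euler's criterion: (51/13) ≡ 51^6 ≡ 1 (mod 13), i.e. (51/13) = 1.
(51/13) = 1, so 13 splits.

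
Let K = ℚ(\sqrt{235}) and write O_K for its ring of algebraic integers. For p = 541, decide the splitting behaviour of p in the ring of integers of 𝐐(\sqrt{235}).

235 mod 4 = 3, hence disc K = 4·235 = 940 and O_K = ℤ[√235].
541 ∤ 940, so 541 is unramified.
(235/541) = 235^270 mod 541 = 1, giving Legendre symbol 1.
(235/541) = 1, so 541 splits.

split — (541) = 𝔭₁𝔭₂ with 𝔭₁ ≠ 𝔭₂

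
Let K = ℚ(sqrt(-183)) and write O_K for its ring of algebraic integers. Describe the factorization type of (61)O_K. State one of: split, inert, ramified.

d = -183 ≡ 1 (mod 4), so O_K = ℤ[(1+√-183)/2] and disc(K) = d = -183.
Ramification test: 61 | -183. The prime 61 ramifies in K.

61 is ramified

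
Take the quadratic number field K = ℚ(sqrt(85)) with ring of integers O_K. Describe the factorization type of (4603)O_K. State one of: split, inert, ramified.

85 mod 4 = 1, hence disc K = 85 and O_K = ℤ[(1+√85)/2].
disc(K) = 85 is not divisible by 4603; 4603 is unramified.
(85/4603) = 85^2301 mod 4603 = 4602, giving Legendre symbol -1.
d is a non-residue mod p, hence 4603 remains inert in O_K.

inert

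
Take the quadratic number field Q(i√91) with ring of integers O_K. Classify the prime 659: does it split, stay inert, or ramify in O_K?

d = -91 ≡ 1 (mod 4), so O_K = ℤ[(1+√-91)/2] and disc(K) = d = -91.
659 ∤ -91, so 659 is unramified.
Euler's criterion: (-91)^329 mod 659 = 1. Thus (-91|659) = 1.
(-91/659) = 1, so 659 splits.

659 splits in O_K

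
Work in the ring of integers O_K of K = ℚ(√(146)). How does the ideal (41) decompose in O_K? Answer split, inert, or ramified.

splits completely

Since 146 ≢ 1 mod 4, the ring of integers is ℤ[√146] with discriminant 4·146 = 584.
disc(K) = 584 is not divisible by 41; 41 is unramified.
Euler's criterion: 146^20 mod 41 = 1. Thus (146|41) = 1.
Legendre symbol 1 ⇒ 41 is split.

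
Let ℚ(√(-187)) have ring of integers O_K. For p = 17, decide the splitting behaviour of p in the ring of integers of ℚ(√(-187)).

-187 mod 4 = 1, hence disc K = -187 and O_K = ℤ[(1+√-187)/2].
disc(K) = -187 = 17·(-11), so p = 17 is ramified.

ramified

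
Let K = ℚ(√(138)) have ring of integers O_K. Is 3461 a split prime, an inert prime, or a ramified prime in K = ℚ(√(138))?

inert — (3461) stays prime in O_K

138 mod 4 = 2, hence disc K = 4·138 = 552 and O_K = ℤ[√138].
Since gcd(3461, 552) = 1 the prime 3461 does not ramify.
Legendre symbol by Euler's criterion: (138/3461) ≡ 138^1730 ≡ 3460 (mod 3461), i.e. (138/3461) = -1.
(138/3461) = -1, so 3461 is inert.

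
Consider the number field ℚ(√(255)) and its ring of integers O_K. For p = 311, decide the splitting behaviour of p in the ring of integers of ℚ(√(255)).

d = 255 ≡ 3 (mod 4), so O_K = ℤ[√255] and disc(K) = 4d = 1020.
311 ∤ 1020, so 311 is unramified.
Legendre symbol by Euler's criterion: (255/311) ≡ 255^155 ≡ 310 (mod 311), i.e. (255/311) = -1.
d is a non-residue mod p, hence 311 remains inert in O_K.

remains prime (inert)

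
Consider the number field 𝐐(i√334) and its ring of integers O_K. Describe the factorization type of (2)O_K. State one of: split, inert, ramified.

-334 mod 4 = 2, hence disc K = 4·(-334) = -1336 and O_K = ℤ[√-334].
Ramification test: 2 | -1336. The prime 2 ramifies in K.

p ramifies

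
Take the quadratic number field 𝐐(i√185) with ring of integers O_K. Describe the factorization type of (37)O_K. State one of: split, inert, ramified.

d = -185 ≡ 3 (mod 4), so O_K = ℤ[√-185] and disc(K) = 4d = -740.
disc(K) = -740 = 37·(-20), so p = 37 is ramified.

ramifies in O_K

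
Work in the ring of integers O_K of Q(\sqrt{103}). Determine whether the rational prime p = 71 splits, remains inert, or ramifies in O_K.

split

Since 103 ≢ 1 mod 4, the ring of integers is ℤ[√103] with discriminant 4·103 = 412.
disc(K) = 412 is not divisible by 71; 71 is unramified.
Compute (103/71) via Euler: 32^((71-1)/2) mod 71 = 1, so (103/71) = 1.
Legendre symbol 1 ⇒ 71 is split.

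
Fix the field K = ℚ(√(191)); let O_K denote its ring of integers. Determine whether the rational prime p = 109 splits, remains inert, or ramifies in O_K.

d = 191 ≡ 3 (mod 4), so O_K = ℤ[√191] and disc(K) = 4d = 764.
109 ∤ 764, so 109 is unramified.
(191/109) = 82^54 mod 109 = 1, giving Legendre symbol 1.
d is a quadratic residue mod p, hence 109 splits in O_K.

split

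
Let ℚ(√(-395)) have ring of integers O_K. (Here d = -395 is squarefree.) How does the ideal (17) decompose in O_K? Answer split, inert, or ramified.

p splits

d = -395 ≡ 1 (mod 4), so O_K = ℤ[(1+√-395)/2] and disc(K) = d = -395.
disc(K) = -395 is not divisible by 17; 17 is unramified.
Legendre symbol by Euler's criterion: (-395/17) ≡ (-395)^8 ≡ 1 (mod 17), i.e. (-395/17) = 1.
d is a quadratic residue mod p, hence 17 splits in O_K.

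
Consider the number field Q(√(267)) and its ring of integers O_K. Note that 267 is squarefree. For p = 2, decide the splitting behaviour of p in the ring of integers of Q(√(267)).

Since 267 ≢ 1 mod 4, the ring of integers is ℤ[√267] with discriminant 4·267 = 1068.
disc(K) = 1068 = 2·534, so p = 2 is ramified.

ramified — (2) = 𝔭²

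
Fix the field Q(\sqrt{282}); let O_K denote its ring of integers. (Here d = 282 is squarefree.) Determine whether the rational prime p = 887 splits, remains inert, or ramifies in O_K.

split — (887) = 𝔭₁𝔭₂ with 𝔭₁ ≠ 𝔭₂

282 mod 4 = 2, hence disc K = 4·282 = 1128 and O_K = ℤ[√282].
887 ∤ 1128, so 887 is unramified.
Compute (282/887) via Euler: 282^((887-1)/2) mod 887 = 1, so (282/887) = 1.
Legendre symbol 1 ⇒ 887 is split.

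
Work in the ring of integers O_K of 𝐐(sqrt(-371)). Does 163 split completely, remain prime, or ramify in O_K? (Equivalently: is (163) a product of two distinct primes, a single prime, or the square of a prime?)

-371 mod 4 = 1, hence disc K = -371 and O_K = ℤ[(1+√-371)/2].
disc(K) = -371 is not divisible by 163; 163 is unramified.
Legendre symbol by Euler's criterion: (-371/163) ≡ (-371)^81 ≡ 1 (mod 163), i.e. (-371/163) = 1.
d is a quadratic residue mod p, hence 163 splits in O_K.

163 splits in O_K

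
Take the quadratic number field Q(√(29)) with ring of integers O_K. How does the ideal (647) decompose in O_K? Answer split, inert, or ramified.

647 splits in O_K

29 mod 4 = 1, hence disc K = 29 and O_K = ℤ[(1+√29)/2].
disc(K) = 29 is not divisible by 647; 647 is unramified.
(29/647) = 29^323 mod 647 = 1, giving Legendre symbol 1.
d is a quadratic residue mod p, hence 647 splits in O_K.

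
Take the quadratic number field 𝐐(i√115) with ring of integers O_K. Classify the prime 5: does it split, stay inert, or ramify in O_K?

5 is ramified

-115 mod 4 = 1, hence disc K = -115 and O_K = ℤ[(1+√-115)/2].
disc(K) = -115 = 5·(-23), so p = 5 is ramified.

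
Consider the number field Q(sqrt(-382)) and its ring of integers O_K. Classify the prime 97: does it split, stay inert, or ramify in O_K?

-382 mod 4 = 2, hence disc K = 4·(-382) = -1528 and O_K = ℤ[√-382].
97 ∤ -1528, so 97 is unramified.
(-382/97) = 6^48 mod 97 = 1, giving Legendre symbol 1.
(-382/97) = 1, so 97 splits.

splits completely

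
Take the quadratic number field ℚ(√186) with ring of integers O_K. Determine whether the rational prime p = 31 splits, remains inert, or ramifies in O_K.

ramifies in O_K

186 mod 4 = 2, hence disc K = 4·186 = 744 and O_K = ℤ[√186].
Ramification test: 31 | 744. The prime 31 ramifies in K.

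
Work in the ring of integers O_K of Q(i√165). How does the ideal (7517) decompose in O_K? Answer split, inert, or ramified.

Since -165 ≢ 1 mod 4, the ring of integers is ℤ[√-165] with discriminant 4·(-165) = -660.
disc(K) = -660 is not divisible by 7517; 7517 is unramified.
(-165/7517) = 7352^3758 mod 7517 = 1, giving Legendre symbol 1.
d is a quadratic residue mod p, hence 7517 splits in O_K.

p splits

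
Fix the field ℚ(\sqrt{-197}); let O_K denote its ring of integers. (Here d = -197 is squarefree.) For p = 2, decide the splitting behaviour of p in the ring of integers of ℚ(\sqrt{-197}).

-197 mod 4 = 3, hence disc K = 4·(-197) = -788 and O_K = ℤ[√-197].
2 divides disc(K) = -788, so 2 ramifies.

ramified — (2) = 𝔭²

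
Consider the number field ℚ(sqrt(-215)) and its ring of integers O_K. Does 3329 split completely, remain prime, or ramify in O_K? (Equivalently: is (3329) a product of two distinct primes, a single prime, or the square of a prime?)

remains prime (inert)

-215 mod 4 = 1, hence disc K = -215 and O_K = ℤ[(1+√-215)/2].
Since gcd(3329, -215) = 1 the prime 3329 does not ramify.
Legendre symbol by Euler's criterion: (-215/3329) ≡ (-215)^1664 ≡ 3328 (mod 3329), i.e. (-215/3329) = -1.
(-215/3329) = -1, so 3329 is inert.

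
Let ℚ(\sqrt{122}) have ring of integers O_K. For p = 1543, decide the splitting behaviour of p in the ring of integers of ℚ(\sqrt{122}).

remains prime (inert)

d = 122 ≡ 2 (mod 4), so O_K = ℤ[√122] and disc(K) = 4d = 488.
1543 ∤ 488, so 1543 is unramified.
(122/1543) = 122^771 mod 1543 = 1542, giving Legendre symbol -1.
(122/1543) = -1, so 1543 is inert.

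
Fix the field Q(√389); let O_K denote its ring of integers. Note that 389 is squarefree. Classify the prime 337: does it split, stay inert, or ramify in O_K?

389 mod 4 = 1, hence disc K = 389 and O_K = ℤ[(1+√389)/2].
337 ∤ 389, so 337 is unramified.
Euler's criterion: 389^168 mod 337 = 1. Thus (389|337) = 1.
(389/337) = 1, so 337 splits.

split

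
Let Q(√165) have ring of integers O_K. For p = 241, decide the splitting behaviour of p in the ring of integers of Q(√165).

inert

Since 165 ≡ 1 mod 4, the ring of integers is ℤ[(1+√165)/2] with discriminant 165.
Since gcd(241, 165) = 1 the prime 241 does not ramify.
Legendre symbol by Euler's criterion: (165/241) ≡ 165^120 ≡ 240 (mod 241), i.e. (165/241) = -1.
(165/241) = -1, so 241 is inert.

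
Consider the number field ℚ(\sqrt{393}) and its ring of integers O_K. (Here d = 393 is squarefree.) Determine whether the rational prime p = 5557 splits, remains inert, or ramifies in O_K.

393 mod 4 = 1, hence disc K = 393 and O_K = ℤ[(1+√393)/2].
disc(K) = 393 is not divisible by 5557; 5557 is unramified.
(393/5557) = 393^2778 mod 5557 = 1, giving Legendre symbol 1.
d is a quadratic residue mod p, hence 5557 splits in O_K.

splits completely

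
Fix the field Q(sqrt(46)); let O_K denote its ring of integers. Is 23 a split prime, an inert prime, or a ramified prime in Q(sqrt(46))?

46 mod 4 = 2, hence disc K = 4·46 = 184 and O_K = ℤ[√46].
23 divides disc(K) = 184, so 23 ramifies.

23 is ramified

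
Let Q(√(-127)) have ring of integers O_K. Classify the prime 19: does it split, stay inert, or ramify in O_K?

19 splits in O_K

d = -127 ≡ 1 (mod 4), so O_K = ℤ[(1+√-127)/2] and disc(K) = d = -127.
disc(K) = -127 is not divisible by 19; 19 is unramified.
(-127/19) = 6^9 mod 19 = 1, giving Legendre symbol 1.
Legendre symbol 1 ⇒ 19 is split.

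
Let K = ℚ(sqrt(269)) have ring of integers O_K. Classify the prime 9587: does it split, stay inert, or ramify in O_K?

Since 269 ≡ 1 mod 4, the ring of integers is ℤ[(1+√269)/2] with discriminant 269.
9587 ∤ 269, so 9587 is unramified.
(269/9587) = 269^4793 mod 9587 = 1, giving Legendre symbol 1.
(269/9587) = 1, so 9587 splits.

splits completely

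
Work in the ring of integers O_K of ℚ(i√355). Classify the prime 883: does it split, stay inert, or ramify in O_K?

883 splits in O_K

-355 mod 4 = 1, hence disc K = -355 and O_K = ℤ[(1+√-355)/2].
Since gcd(883, -355) = 1 the prime 883 does not ramify.
Euler's criterion: (-355)^441 mod 883 = 1. Thus (-355|883) = 1.
Legendre symbol 1 ⇒ 883 is split.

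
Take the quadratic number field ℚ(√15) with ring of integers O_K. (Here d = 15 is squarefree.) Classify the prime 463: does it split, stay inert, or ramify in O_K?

Since 15 ≢ 1 mod 4, the ring of integers is ℤ[√15] with discriminant 4·15 = 60.
disc(K) = 60 is not divisible by 463; 463 is unramified.
Compute (15/463) via Euler: 15^((463-1)/2) mod 463 = 1, so (15/463) = 1.
d is a quadratic residue mod p, hence 463 splits in O_K.

split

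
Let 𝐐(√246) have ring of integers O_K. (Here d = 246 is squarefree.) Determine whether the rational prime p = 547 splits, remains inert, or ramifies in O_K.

246 mod 4 = 2, hence disc K = 4·246 = 984 and O_K = ℤ[√246].
547 ∤ 984, so 547 is unramified.
Compute (246/547) via Euler: 246^((547-1)/2) mod 547 = 546, so (246/547) = -1.
(246/547) = -1, so 547 is inert.

p is inert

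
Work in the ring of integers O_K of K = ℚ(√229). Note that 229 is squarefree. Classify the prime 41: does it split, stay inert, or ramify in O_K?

inert

Since 229 ≡ 1 mod 4, the ring of integers is ℤ[(1+√229)/2] with discriminant 229.
41 ∤ 229, so 41 is unramified.
(229/41) = 24^20 mod 41 = 40, giving Legendre symbol -1.
Legendre symbol -1 ⇒ 41 is inert.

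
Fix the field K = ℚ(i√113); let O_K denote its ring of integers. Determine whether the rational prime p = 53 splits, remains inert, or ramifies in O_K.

Since -113 ≢ 1 mod 4, the ring of integers is ℤ[√-113] with discriminant 4·(-113) = -452.
Since gcd(53, -452) = 1 the prime 53 does not ramify.
(-113/53) = 46^26 mod 53 = 1, giving Legendre symbol 1.
(-113/53) = 1, so 53 splits.

split — (53) = 𝔭₁𝔭₂ with 𝔭₁ ≠ 𝔭₂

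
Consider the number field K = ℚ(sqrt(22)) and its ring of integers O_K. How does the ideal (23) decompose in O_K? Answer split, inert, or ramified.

inert

22 mod 4 = 2, hence disc K = 4·22 = 88 and O_K = ℤ[√22].
23 ∤ 88, so 23 is unramified.
(22/23) = 22^11 mod 23 = 22, giving Legendre symbol -1.
Legendre symbol -1 ⇒ 23 is inert.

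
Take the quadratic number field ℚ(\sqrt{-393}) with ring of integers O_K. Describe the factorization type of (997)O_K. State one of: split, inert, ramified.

d = -393 ≡ 3 (mod 4), so O_K = ℤ[√-393] and disc(K) = 4d = -1572.
Since gcd(997, -1572) = 1 the prime 997 does not ramify.
(-393/997) = 604^498 mod 997 = 1, giving Legendre symbol 1.
Legendre symbol 1 ⇒ 997 is split.

split — (997) = 𝔭₁𝔭₂ with 𝔭₁ ≠ 𝔭₂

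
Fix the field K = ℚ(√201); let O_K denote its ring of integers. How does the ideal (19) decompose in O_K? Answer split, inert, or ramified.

Since 201 ≡ 1 mod 4, the ring of integers is ℤ[(1+√201)/2] with discriminant 201.
Since gcd(19, 201) = 1 the prime 19 does not ramify.
Legendre symbol by Euler's criterion: (201/19) ≡ 201^9 ≡ 1 (mod 19), i.e. (201/19) = 1.
d is a quadratic residue mod p, hence 19 splits in O_K.

19 splits in O_K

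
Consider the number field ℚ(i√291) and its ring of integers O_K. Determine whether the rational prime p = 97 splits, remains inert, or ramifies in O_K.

-291 mod 4 = 1, hence disc K = -291 and O_K = ℤ[(1+√-291)/2].
disc(K) = -291 = 97·(-3), so p = 97 is ramified.

ramified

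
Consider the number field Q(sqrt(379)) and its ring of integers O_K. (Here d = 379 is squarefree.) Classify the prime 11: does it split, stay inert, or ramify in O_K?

Since 379 ≢ 1 mod 4, the ring of integers is ℤ[√379] with discriminant 4·379 = 1516.
disc(K) = 1516 is not divisible by 11; 11 is unramified.
Legendre symbol by Euler's criterion: (379/11) ≡ 379^5 ≡ 1 (mod 11), i.e. (379/11) = 1.
(379/11) = 1, so 11 splits.

split — (11) = 𝔭₁𝔭₂ with 𝔭₁ ≠ 𝔭₂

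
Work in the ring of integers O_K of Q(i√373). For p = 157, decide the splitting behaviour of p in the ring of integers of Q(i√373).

inert — (157) stays prime in O_K

-373 mod 4 = 3, hence disc K = 4·(-373) = -1492 and O_K = ℤ[√-373].
Since gcd(157, -1492) = 1 the prime 157 does not ramify.
Legendre symbol by Euler's criterion: (-373/157) ≡ (-373)^78 ≡ 156 (mod 157), i.e. (-373/157) = -1.
(-373/157) = -1, so 157 is inert.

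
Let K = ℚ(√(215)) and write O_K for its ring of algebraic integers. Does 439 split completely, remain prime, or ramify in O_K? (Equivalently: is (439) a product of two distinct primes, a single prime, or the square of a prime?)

remains prime (inert)

215 mod 4 = 3, hence disc K = 4·215 = 860 and O_K = ℤ[√215].
disc(K) = 860 is not divisible by 439; 439 is unramified.
Legendre symbol by Euler's criterion: (215/439) ≡ 215^219 ≡ 438 (mod 439), i.e. (215/439) = -1.
d is a non-residue mod p, hence 439 remains inert in O_K.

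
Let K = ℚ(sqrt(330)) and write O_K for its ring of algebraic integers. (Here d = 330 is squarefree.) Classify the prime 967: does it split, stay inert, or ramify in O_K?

Since 330 ≢ 1 mod 4, the ring of integers is ℤ[√330] with discriminant 4·330 = 1320.
disc(K) = 1320 is not divisible by 967; 967 is unramified.
(330/967) = 330^483 mod 967 = 1, giving Legendre symbol 1.
Legendre symbol 1 ⇒ 967 is split.

967 splits in O_K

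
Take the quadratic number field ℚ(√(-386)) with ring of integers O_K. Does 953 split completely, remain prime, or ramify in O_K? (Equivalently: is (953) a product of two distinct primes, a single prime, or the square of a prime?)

-386 mod 4 = 2, hence disc K = 4·(-386) = -1544 and O_K = ℤ[√-386].
953 ∤ -1544, so 953 is unramified.
Euler's criterion: (-386)^476 mod 953 = 1. Thus (-386|953) = 1.
(-386/953) = 1, so 953 splits.

953 splits in O_K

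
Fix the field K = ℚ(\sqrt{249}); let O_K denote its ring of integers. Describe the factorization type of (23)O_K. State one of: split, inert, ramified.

249 mod 4 = 1, hence disc K = 249 and O_K = ℤ[(1+√249)/2].
23 ∤ 249, so 23 is unramified.
Compute (249/23) via Euler: 19^((23-1)/2) mod 23 = 22, so (249/23) = -1.
Legendre symbol -1 ⇒ 23 is inert.

remains prime (inert)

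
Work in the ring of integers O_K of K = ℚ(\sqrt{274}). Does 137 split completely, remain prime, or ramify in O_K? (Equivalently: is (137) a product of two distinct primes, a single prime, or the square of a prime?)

ramifies in O_K

274 mod 4 = 2, hence disc K = 4·274 = 1096 and O_K = ℤ[√274].
Ramification test: 137 | 1096. The prime 137 ramifies in K.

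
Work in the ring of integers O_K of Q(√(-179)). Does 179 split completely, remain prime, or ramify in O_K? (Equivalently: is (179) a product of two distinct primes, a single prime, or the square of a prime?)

ramified

d = -179 ≡ 1 (mod 4), so O_K = ℤ[(1+√-179)/2] and disc(K) = d = -179.
179 divides disc(K) = -179, so 179 ramifies.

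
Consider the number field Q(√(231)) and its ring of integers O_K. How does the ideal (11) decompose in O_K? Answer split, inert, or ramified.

231 mod 4 = 3, hence disc K = 4·231 = 924 and O_K = ℤ[√231].
11 divides disc(K) = 924, so 11 ramifies.

ramifies in O_K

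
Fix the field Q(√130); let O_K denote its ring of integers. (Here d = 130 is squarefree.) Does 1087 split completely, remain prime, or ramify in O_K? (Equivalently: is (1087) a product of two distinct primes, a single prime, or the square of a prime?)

split — (1087) = 𝔭₁𝔭₂ with 𝔭₁ ≠ 𝔭₂

d = 130 ≡ 2 (mod 4), so O_K = ℤ[√130] and disc(K) = 4d = 520.
1087 ∤ 520, so 1087 is unramified.
(130/1087) = 130^543 mod 1087 = 1, giving Legendre symbol 1.
Legendre symbol 1 ⇒ 1087 is split.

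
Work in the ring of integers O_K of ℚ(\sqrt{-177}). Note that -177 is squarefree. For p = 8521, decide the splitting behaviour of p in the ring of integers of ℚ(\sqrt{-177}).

splits completely

d = -177 ≡ 3 (mod 4), so O_K = ℤ[√-177] and disc(K) = 4d = -708.
Since gcd(8521, -708) = 1 the prime 8521 does not ramify.
Legendre symbol by Euler's criterion: (-177/8521) ≡ (-177)^4260 ≡ 1 (mod 8521), i.e. (-177/8521) = 1.
(-177/8521) = 1, so 8521 splits.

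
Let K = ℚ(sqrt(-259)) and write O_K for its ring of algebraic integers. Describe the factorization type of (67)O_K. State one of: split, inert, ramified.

Since -259 ≡ 1 mod 4, the ring of integers is ℤ[(1+√-259)/2] with discriminant -259.
disc(K) = -259 is not divisible by 67; 67 is unramified.
(-259/67) = 9^33 mod 67 = 1, giving Legendre symbol 1.
d is a quadratic residue mod p, hence 67 splits in O_K.

p splits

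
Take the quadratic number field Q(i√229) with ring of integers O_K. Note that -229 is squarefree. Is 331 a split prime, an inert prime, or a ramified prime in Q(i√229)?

Since -229 ≢ 1 mod 4, the ring of integers is ℤ[√-229] with discriminant 4·(-229) = -916.
disc(K) = -916 is not divisible by 331; 331 is unramified.
Euler's criterion: (-229)^165 mod 331 = 1. Thus (-229|331) = 1.
d is a quadratic residue mod p, hence 331 splits in O_K.

split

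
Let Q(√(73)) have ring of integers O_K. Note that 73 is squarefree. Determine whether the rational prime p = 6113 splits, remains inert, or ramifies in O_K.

split

73 mod 4 = 1, hence disc K = 73 and O_K = ℤ[(1+√73)/2].
6113 ∤ 73, so 6113 is unramified.
Legendre symbol by Euler's criterion: (73/6113) ≡ 73^3056 ≡ 1 (mod 6113), i.e. (73/6113) = 1.
Legendre symbol 1 ⇒ 6113 is split.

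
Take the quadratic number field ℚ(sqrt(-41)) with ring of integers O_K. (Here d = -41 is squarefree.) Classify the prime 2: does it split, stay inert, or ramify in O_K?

ramified

d = -41 ≡ 3 (mod 4), so O_K = ℤ[√-41] and disc(K) = 4d = -164.
disc(K) = -164 = 2·(-82), so p = 2 is ramified.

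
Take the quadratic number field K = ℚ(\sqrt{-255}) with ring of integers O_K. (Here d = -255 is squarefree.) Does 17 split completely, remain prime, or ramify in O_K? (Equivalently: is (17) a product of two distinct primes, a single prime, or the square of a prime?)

-255 mod 4 = 1, hence disc K = -255 and O_K = ℤ[(1+√-255)/2].
17 divides disc(K) = -255, so 17 ramifies.

p ramifies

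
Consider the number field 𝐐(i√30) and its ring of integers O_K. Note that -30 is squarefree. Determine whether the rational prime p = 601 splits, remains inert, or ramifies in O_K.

split — (601) = 𝔭₁𝔭₂ with 𝔭₁ ≠ 𝔭₂

-30 mod 4 = 2, hence disc K = 4·(-30) = -120 and O_K = ℤ[√-30].
Since gcd(601, -120) = 1 the prime 601 does not ramify.
Euler's criterion: (-30)^300 mod 601 = 1. Thus (-30|601) = 1.
(-30/601) = 1, so 601 splits.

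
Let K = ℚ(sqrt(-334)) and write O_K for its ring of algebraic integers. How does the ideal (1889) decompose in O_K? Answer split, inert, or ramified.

p is inert

-334 mod 4 = 2, hence disc K = 4·(-334) = -1336 and O_K = ℤ[√-334].
disc(K) = -1336 is not divisible by 1889; 1889 is unramified.
Compute (-334/1889) via Euler: 1555^((1889-1)/2) mod 1889 = 1888, so (-334/1889) = -1.
Legendre symbol -1 ⇒ 1889 is inert.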